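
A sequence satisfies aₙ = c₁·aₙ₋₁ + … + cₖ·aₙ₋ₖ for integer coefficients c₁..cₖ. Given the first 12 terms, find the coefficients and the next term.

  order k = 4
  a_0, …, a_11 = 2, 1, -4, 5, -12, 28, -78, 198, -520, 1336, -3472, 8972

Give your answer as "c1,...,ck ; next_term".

  a_4 = -2·5 + 2·-4 + 2·1 + 2·2 = -12
  a_5 = -2·-12 + 2·5 + 2·-4 + 2·1 = 28
  a_6 = -2·28 + 2·-12 + 2·5 + 2·-4 = -78
  a_7 = -2·-78 + 2·28 + 2·-12 + 2·5 = 198
  a_8 = -2·198 + 2·-78 + 2·28 + 2·-12 = -520
  a_9 = -2·-520 + 2·198 + 2·-78 + 2·28 = 1336
  a_10 = -2·1336 + 2·-520 + 2·198 + 2·-78 = -3472
  a_11 = -2·-3472 + 2·1336 + 2·-520 + 2·198 = 8972
  a_12 = -2·8972 + 2·-3472 + 2·1336 + 2·-520 = -23256

-2,2,2,2 ; -23256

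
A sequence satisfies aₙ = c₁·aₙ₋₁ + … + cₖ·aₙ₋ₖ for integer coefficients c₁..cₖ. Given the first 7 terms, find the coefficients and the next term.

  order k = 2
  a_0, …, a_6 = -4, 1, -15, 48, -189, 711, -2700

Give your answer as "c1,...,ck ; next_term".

-3,3 ; 10233

  a_2 = -3·1 + 3·-4 = -15
  a_3 = -3·-15 + 3·1 = 48
  a_4 = -3·48 + 3·-15 = -189
  a_5 = -3·-189 + 3·48 = 711
  a_6 = -3·711 + 3·-189 = -2700
  a_7 = -3·-2700 + 3·711 = 10233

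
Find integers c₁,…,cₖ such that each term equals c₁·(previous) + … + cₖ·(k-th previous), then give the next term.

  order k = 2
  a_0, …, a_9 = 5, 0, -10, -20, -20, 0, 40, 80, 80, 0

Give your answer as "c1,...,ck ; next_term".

2,-2 ; -160

  a_2 = 2·0 + -2·5 = -10
  a_3 = 2·-10 + -2·0 = -20
  a_4 = 2·-20 + -2·-10 = -20
  a_5 = 2·-20 + -2·-20 = 0
  a_6 = 2·0 + -2·-20 = 40
  a_7 = 2·40 + -2·0 = 80
  a_8 = 2·80 + -2·40 = 80
  a_9 = 2·80 + -2·80 = 0
  a_10 = 2·0 + -2·80 = -160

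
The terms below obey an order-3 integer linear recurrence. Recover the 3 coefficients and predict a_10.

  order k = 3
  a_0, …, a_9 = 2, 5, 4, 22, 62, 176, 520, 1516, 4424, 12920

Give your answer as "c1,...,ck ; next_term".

  a_3 = 2·4 + 2·5 + 2·2 = 22
  a_4 = 2·22 + 2·4 + 2·5 = 62
  a_5 = 2·62 + 2·22 + 2·4 = 176
  a_6 = 2·176 + 2·62 + 2·22 = 520
  a_7 = 2·520 + 2·176 + 2·62 = 1516
  a_8 = 2·1516 + 2·520 + 2·176 = 4424
  a_9 = 2·4424 + 2·1516 + 2·520 = 12920
  a_10 = 2·12920 + 2·4424 + 2·1516 = 37720

2,2,2 ; 37720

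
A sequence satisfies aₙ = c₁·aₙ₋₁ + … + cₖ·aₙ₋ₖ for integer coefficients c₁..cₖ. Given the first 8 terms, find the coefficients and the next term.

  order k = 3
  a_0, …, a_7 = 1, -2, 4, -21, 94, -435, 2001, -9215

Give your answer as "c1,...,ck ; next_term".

-4,3,1 ; 42428

  a_3 = -4·4 + 3·-2 + 1·1 = -21
  a_4 = -4·-21 + 3·4 + 1·-2 = 94
  a_5 = -4·94 + 3·-21 + 1·4 = -435
  a_6 = -4·-435 + 3·94 + 1·-21 = 2001
  a_7 = -4·2001 + 3·-435 + 1·94 = -9215
  a_8 = -4·-9215 + 3·2001 + 1·-435 = 42428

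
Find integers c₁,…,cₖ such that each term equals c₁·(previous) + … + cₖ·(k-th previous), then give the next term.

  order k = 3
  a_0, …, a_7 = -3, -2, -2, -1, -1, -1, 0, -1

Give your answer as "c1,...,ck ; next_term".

  a_3 = -1·-2 + 0·-2 + 1·-3 = -1
  a_4 = -1·-1 + 0·-2 + 1·-2 = -1
  a_5 = -1·-1 + 0·-1 + 1·-2 = -1
  a_6 = -1·-1 + 0·-1 + 1·-1 = 0
  a_7 = -1·0 + 0·-1 + 1·-1 = -1
  a_8 = -1·-1 + 0·0 + 1·-1 = 0

-1,0,1 ; 0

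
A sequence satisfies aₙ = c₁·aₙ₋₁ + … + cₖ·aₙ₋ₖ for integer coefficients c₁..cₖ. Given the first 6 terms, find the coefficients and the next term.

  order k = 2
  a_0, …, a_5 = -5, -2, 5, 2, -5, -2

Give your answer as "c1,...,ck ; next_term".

  a_2 = 0·-2 + -1·-5 = 5
  a_3 = 0·5 + -1·-2 = 2
  a_4 = 0·2 + -1·5 = -5
  a_5 = 0·-5 + -1·2 = -2
  a_6 = 0·-2 + -1·-5 = 5

0,-1 ; 5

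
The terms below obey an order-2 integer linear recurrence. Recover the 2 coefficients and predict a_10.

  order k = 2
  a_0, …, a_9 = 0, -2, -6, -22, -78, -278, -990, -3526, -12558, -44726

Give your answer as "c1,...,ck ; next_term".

3,2 ; -159294

  a_2 = 3·-2 + 2·0 = -6
  a_3 = 3·-6 + 2·-2 = -22
  a_4 = 3·-22 + 2·-6 = -78
  a_5 = 3·-78 + 2·-22 = -278
  a_6 = 3·-278 + 2·-78 = -990
  a_7 = 3·-990 + 2·-278 = -3526
  a_8 = 3·-3526 + 2·-990 = -12558
  a_9 = 3·-12558 + 2·-3526 = -44726
  a_10 = 3·-44726 + 2·-12558 = -159294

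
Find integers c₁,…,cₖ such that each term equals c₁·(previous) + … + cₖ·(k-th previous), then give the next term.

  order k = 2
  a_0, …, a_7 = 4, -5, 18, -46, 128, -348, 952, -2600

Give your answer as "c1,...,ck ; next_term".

  a_2 = -2·-5 + 2·4 = 18
  a_3 = -2·18 + 2·-5 = -46
  a_4 = -2·-46 + 2·18 = 128
  a_5 = -2·128 + 2·-46 = -348
  a_6 = -2·-348 + 2·128 = 952
  a_7 = -2·952 + 2·-348 = -2600
  a_8 = -2·-2600 + 2·952 = 7104

-2,2 ; 7104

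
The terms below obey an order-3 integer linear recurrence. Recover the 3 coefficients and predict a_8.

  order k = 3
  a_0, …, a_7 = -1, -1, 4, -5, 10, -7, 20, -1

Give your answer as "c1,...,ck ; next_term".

0,3,2 ; 46

  a_3 = 0·4 + 3·-1 + 2·-1 = -5
  a_4 = 0·-5 + 3·4 + 2·-1 = 10
  a_5 = 0·10 + 3·-5 + 2·4 = -7
  a_6 = 0·-7 + 3·10 + 2·-5 = 20
  a_7 = 0·20 + 3·-7 + 2·10 = -1
  a_8 = 0·-1 + 3·20 + 2·-7 = 46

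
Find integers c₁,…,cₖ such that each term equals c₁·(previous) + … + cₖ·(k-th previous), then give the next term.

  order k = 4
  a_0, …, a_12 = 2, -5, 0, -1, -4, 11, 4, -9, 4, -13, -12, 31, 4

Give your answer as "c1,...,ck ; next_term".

0,-1,0,-2 ; -5

  a_4 = 0·-1 + -1·0 + 0·-5 + -2·2 = -4
  a_5 = 0·-4 + -1·-1 + 0·0 + -2·-5 = 11
  a_6 = 0·11 + -1·-4 + 0·-1 + -2·0 = 4
  a_7 = 0·4 + -1·11 + 0·-4 + -2·-1 = -9
  a_8 = 0·-9 + -1·4 + 0·11 + -2·-4 = 4
  a_9 = 0·4 + -1·-9 + 0·4 + -2·11 = -13
  a_10 = 0·-13 + -1·4 + 0·-9 + -2·4 = -12
  a_11 = 0·-12 + -1·-13 + 0·4 + -2·-9 = 31
  a_12 = 0·31 + -1·-12 + 0·-13 + -2·4 = 4
  a_13 = 0·4 + -1·31 + 0·-12 + -2·-13 = -5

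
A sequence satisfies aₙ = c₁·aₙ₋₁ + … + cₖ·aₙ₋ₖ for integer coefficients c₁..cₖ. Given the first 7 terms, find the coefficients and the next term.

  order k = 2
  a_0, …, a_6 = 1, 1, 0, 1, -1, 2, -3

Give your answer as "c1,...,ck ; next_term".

-1,1 ; 5

  a_2 = -1·1 + 1·1 = 0
  a_3 = -1·0 + 1·1 = 1
  a_4 = -1·1 + 1·0 = -1
  a_5 = -1·-1 + 1·1 = 2
  a_6 = -1·2 + 1·-1 = -3
  a_7 = -1·-3 + 1·2 = 5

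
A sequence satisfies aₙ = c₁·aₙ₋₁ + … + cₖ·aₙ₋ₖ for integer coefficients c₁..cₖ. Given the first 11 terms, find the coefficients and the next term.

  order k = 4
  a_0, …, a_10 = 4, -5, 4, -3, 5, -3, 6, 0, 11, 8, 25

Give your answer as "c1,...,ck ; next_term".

1,1,0,1 ; 33

  a_4 = 1·-3 + 1·4 + 0·-5 + 1·4 = 5
  a_5 = 1·5 + 1·-3 + 0·4 + 1·-5 = -3
  a_6 = 1·-3 + 1·5 + 0·-3 + 1·4 = 6
  a_7 = 1·6 + 1·-3 + 0·5 + 1·-3 = 0
  a_8 = 1·0 + 1·6 + 0·-3 + 1·5 = 11
  a_9 = 1·11 + 1·0 + 0·6 + 1·-3 = 8
  a_10 = 1·8 + 1·11 + 0·0 + 1·6 = 25
  a_11 = 1·25 + 1·8 + 0·11 + 1·0 = 33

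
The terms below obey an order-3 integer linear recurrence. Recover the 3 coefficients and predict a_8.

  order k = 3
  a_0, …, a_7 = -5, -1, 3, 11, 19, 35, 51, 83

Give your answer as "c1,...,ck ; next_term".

1,2,-2 ; 115

  a_3 = 1·3 + 2·-1 + -2·-5 = 11
  a_4 = 1·11 + 2·3 + -2·-1 = 19
  a_5 = 1·19 + 2·11 + -2·3 = 35
  a_6 = 1·35 + 2·19 + -2·11 = 51
  a_7 = 1·51 + 2·35 + -2·19 = 83
  a_8 = 1·83 + 2·51 + -2·35 = 115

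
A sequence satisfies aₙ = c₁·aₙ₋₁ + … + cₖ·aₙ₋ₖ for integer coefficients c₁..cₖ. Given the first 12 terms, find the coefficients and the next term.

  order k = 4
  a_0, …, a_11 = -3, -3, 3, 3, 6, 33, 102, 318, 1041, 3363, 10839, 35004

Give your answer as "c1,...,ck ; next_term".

  a_4 = 3·3 + 0·3 + 3·-3 + -2·-3 = 6
  a_5 = 3·6 + 0·3 + 3·3 + -2·-3 = 33
  a_6 = 3·33 + 0·6 + 3·3 + -2·3 = 102
  a_7 = 3·102 + 0·33 + 3·6 + -2·3 = 318
  a_8 = 3·318 + 0·102 + 3·33 + -2·6 = 1041
  a_9 = 3·1041 + 0·318 + 3·102 + -2·33 = 3363
  a_10 = 3·3363 + 0·1041 + 3·318 + -2·102 = 10839
  a_11 = 3·10839 + 0·3363 + 3·1041 + -2·318 = 35004
  a_12 = 3·35004 + 0·10839 + 3·3363 + -2·1041 = 113019

3,0,3,-2 ; 113019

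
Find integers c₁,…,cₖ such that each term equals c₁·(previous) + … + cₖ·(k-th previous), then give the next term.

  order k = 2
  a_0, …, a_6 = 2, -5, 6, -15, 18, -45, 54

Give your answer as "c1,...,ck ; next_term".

0,3 ; -135

  a_2 = 0·-5 + 3·2 = 6
  a_3 = 0·6 + 3·-5 = -15
  a_4 = 0·-15 + 3·6 = 18
  a_5 = 0·18 + 3·-15 = -45
  a_6 = 0·-45 + 3·18 = 54
  a_7 = 0·54 + 3·-45 = -135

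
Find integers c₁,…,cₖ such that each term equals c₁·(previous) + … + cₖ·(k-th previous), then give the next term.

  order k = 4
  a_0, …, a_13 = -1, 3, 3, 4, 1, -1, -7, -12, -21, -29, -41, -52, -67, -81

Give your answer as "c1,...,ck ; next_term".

  a_4 = 2·4 + 0·3 + -2·3 + 1·-1 = 1
  a_5 = 2·1 + 0·4 + -2·3 + 1·3 = -1
  a_6 = 2·-1 + 0·1 + -2·4 + 1·3 = -7
  a_7 = 2·-7 + 0·-1 + -2·1 + 1·4 = -12
  a_8 = 2·-12 + 0·-7 + -2·-1 + 1·1 = -21
  a_9 = 2·-21 + 0·-12 + -2·-7 + 1·-1 = -29
  a_10 = 2·-29 + 0·-21 + -2·-12 + 1·-7 = -41
  a_11 = 2·-41 + 0·-29 + -2·-21 + 1·-12 = -52
  a_12 = 2·-52 + 0·-41 + -2·-29 + 1·-21 = -67
  a_13 = 2·-67 + 0·-52 + -2·-41 + 1·-29 = -81
  a_14 = 2·-81 + 0·-67 + -2·-52 + 1·-41 = -99

2,0,-2,1 ; -99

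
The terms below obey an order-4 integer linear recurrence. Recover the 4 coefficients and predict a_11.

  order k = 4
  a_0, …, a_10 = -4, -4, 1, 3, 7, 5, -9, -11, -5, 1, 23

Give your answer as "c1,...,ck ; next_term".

  a_4 = 0·3 + -1·1 + 0·-4 + -2·-4 = 7
  a_5 = 0·7 + -1·3 + 0·1 + -2·-4 = 5
  a_6 = 0·5 + -1·7 + 0·3 + -2·1 = -9
  a_7 = 0·-9 + -1·5 + 0·7 + -2·3 = -11
  a_8 = 0·-11 + -1·-9 + 0·5 + -2·7 = -5
  a_9 = 0·-5 + -1·-11 + 0·-9 + -2·5 = 1
  a_10 = 0·1 + -1·-5 + 0·-11 + -2·-9 = 23
  a_11 = 0·23 + -1·1 + 0·-5 + -2·-11 = 21

0,-1,0,-2 ; 21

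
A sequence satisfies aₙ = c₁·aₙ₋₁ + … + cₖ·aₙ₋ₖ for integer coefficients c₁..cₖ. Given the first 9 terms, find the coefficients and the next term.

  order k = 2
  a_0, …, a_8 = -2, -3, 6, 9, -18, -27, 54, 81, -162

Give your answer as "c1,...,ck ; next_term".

0,-3 ; -243

  a_2 = 0·-3 + -3·-2 = 6
  a_3 = 0·6 + -3·-3 = 9
  a_4 = 0·9 + -3·6 = -18
  a_5 = 0·-18 + -3·9 = -27
  a_6 = 0·-27 + -3·-18 = 54
  a_7 = 0·54 + -3·-27 = 81
  a_8 = 0·81 + -3·54 = -162
  a_9 = 0·-162 + -3·81 = -243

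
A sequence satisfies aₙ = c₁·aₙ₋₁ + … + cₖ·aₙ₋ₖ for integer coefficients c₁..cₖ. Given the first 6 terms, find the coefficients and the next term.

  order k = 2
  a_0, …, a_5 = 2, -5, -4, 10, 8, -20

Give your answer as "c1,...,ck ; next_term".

0,-2 ; -16

  a_2 = 0·-5 + -2·2 = -4
  a_3 = 0·-4 + -2·-5 = 10
  a_4 = 0·10 + -2·-4 = 8
  a_5 = 0·8 + -2·10 = -20
  a_6 = 0·-20 + -2·8 = -16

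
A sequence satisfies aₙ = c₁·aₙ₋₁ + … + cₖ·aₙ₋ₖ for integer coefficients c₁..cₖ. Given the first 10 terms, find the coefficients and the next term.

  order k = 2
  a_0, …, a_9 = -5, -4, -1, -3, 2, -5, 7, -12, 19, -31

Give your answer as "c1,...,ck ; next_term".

  a_2 = -1·-4 + 1·-5 = -1
  a_3 = -1·-1 + 1·-4 = -3
  a_4 = -1·-3 + 1·-1 = 2
  a_5 = -1·2 + 1·-3 = -5
  a_6 = -1·-5 + 1·2 = 7
  a_7 = -1·7 + 1·-5 = -12
  a_8 = -1·-12 + 1·7 = 19
  a_9 = -1·19 + 1·-12 = -31
  a_10 = -1·-31 + 1·19 = 50

-1,1 ; 50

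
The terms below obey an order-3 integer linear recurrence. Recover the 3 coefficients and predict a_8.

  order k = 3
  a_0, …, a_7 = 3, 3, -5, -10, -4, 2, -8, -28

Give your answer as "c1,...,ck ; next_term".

2,-2,2 ; -36

  a_3 = 2·-5 + -2·3 + 2·3 = -10
  a_4 = 2·-10 + -2·-5 + 2·3 = -4
  a_5 = 2·-4 + -2·-10 + 2·-5 = 2
  a_6 = 2·2 + -2·-4 + 2·-10 = -8
  a_7 = 2·-8 + -2·2 + 2·-4 = -28
  a_8 = 2·-28 + -2·-8 + 2·2 = -36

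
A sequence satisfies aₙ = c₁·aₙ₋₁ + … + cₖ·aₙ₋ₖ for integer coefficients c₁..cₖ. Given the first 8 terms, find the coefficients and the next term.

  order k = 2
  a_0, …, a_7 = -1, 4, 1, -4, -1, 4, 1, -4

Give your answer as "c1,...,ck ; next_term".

  a_2 = 0·4 + -1·-1 = 1
  a_3 = 0·1 + -1·4 = -4
  a_4 = 0·-4 + -1·1 = -1
  a_5 = 0·-1 + -1·-4 = 4
  a_6 = 0·4 + -1·-1 = 1
  a_7 = 0·1 + -1·4 = -4
  a_8 = 0·-4 + -1·1 = -1

0,-1 ; -1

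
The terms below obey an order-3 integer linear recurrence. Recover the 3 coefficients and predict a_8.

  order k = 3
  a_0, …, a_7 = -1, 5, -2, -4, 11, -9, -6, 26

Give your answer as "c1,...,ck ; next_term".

-1,-1,1 ; -29

  a_3 = -1·-2 + -1·5 + 1·-1 = -4
  a_4 = -1·-4 + -1·-2 + 1·5 = 11
  a_5 = -1·11 + -1·-4 + 1·-2 = -9
  a_6 = -1·-9 + -1·11 + 1·-4 = -6
  a_7 = -1·-6 + -1·-9 + 1·11 = 26
  a_8 = -1·26 + -1·-6 + 1·-9 = -29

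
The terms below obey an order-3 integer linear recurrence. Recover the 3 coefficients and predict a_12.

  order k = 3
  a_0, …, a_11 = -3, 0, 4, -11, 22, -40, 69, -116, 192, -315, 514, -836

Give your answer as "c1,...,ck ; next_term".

-2,0,1 ; 1357

  a_3 = -2·4 + 0·0 + 1·-3 = -11
  a_4 = -2·-11 + 0·4 + 1·0 = 22
  a_5 = -2·22 + 0·-11 + 1·4 = -40
  a_6 = -2·-40 + 0·22 + 1·-11 = 69
  a_7 = -2·69 + 0·-40 + 1·22 = -116
  a_8 = -2·-116 + 0·69 + 1·-40 = 192
  a_9 = -2·192 + 0·-116 + 1·69 = -315
  a_10 = -2·-315 + 0·192 + 1·-116 = 514
  a_11 = -2·514 + 0·-315 + 1·192 = -836
  a_12 = -2·-836 + 0·514 + 1·-315 = 1357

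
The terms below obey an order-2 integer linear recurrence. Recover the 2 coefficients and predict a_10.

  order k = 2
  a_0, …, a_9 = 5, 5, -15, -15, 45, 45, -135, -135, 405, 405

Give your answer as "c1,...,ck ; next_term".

0,-3 ; -1215

  a_2 = 0·5 + -3·5 = -15
  a_3 = 0·-15 + -3·5 = -15
  a_4 = 0·-15 + -3·-15 = 45
  a_5 = 0·45 + -3·-15 = 45
  a_6 = 0·45 + -3·45 = -135
  a_7 = 0·-135 + -3·45 = -135
  a_8 = 0·-135 + -3·-135 = 405
  a_9 = 0·405 + -3·-135 = 405
  a_10 = 0·405 + -3·405 = -1215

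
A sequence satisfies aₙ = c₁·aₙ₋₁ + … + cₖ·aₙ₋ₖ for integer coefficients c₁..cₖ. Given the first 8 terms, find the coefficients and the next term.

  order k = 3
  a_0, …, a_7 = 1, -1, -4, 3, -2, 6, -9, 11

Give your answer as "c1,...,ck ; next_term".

  a_3 = -1·-4 + 0·-1 + -1·1 = 3
  a_4 = -1·3 + 0·-4 + -1·-1 = -2
  a_5 = -1·-2 + 0·3 + -1·-4 = 6
  a_6 = -1·6 + 0·-2 + -1·3 = -9
  a_7 = -1·-9 + 0·6 + -1·-2 = 11
  a_8 = -1·11 + 0·-9 + -1·6 = -17

-1,0,-1 ; -17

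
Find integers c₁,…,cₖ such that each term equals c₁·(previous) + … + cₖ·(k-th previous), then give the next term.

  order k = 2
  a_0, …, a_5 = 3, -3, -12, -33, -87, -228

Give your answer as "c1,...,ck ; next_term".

  a_2 = 3·-3 + -1·3 = -12
  a_3 = 3·-12 + -1·-3 = -33
  a_4 = 3·-33 + -1·-12 = -87
  a_5 = 3·-87 + -1·-33 = -228
  a_6 = 3·-228 + -1·-87 = -597

3,-1 ; -597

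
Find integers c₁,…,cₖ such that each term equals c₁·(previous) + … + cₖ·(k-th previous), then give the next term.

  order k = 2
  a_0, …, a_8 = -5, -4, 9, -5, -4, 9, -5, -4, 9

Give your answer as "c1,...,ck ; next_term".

-1,-1 ; -5

  a_2 = -1·-4 + -1·-5 = 9
  a_3 = -1·9 + -1·-4 = -5
  a_4 = -1·-5 + -1·9 = -4
  a_5 = -1·-4 + -1·-5 = 9
  a_6 = -1·9 + -1·-4 = -5
  a_7 = -1·-5 + -1·9 = -4
  a_8 = -1·-4 + -1·-5 = 9
  a_9 = -1·9 + -1·-4 = -5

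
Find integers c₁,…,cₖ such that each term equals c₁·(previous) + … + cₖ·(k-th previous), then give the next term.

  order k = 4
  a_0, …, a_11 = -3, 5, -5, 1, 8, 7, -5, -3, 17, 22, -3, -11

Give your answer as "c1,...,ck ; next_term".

  a_4 = 1·1 + -1·-5 + 1·5 + 1·-3 = 8
  a_5 = 1·8 + -1·1 + 1·-5 + 1·5 = 7
  a_6 = 1·7 + -1·8 + 1·1 + 1·-5 = -5
  a_7 = 1·-5 + -1·7 + 1·8 + 1·1 = -3
  a_8 = 1·-3 + -1·-5 + 1·7 + 1·8 = 17
  a_9 = 1·17 + -1·-3 + 1·-5 + 1·7 = 22
  a_10 = 1·22 + -1·17 + 1·-3 + 1·-5 = -3
  a_11 = 1·-3 + -1·22 + 1·17 + 1·-3 = -11
  a_12 = 1·-11 + -1·-3 + 1·22 + 1·17 = 31

1,-1,1,1 ; 31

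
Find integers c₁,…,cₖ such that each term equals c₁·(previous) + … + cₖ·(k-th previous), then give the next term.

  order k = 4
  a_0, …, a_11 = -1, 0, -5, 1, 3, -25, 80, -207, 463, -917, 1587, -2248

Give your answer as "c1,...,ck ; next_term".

-3,-1,3,-1 ; 1943

  a_4 = -3·1 + -1·-5 + 3·0 + -1·-1 = 3
  a_5 = -3·3 + -1·1 + 3·-5 + -1·0 = -25
  a_6 = -3·-25 + -1·3 + 3·1 + -1·-5 = 80
  a_7 = -3·80 + -1·-25 + 3·3 + -1·1 = -207
  a_8 = -3·-207 + -1·80 + 3·-25 + -1·3 = 463
  a_9 = -3·463 + -1·-207 + 3·80 + -1·-25 = -917
  a_10 = -3·-917 + -1·463 + 3·-207 + -1·80 = 1587
  a_11 = -3·1587 + -1·-917 + 3·463 + -1·-207 = -2248
  a_12 = -3·-2248 + -1·1587 + 3·-917 + -1·463 = 1943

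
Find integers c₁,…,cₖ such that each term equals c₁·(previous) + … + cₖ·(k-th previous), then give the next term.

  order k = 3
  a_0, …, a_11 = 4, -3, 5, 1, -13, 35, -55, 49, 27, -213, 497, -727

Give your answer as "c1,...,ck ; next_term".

-2,-1,2 ; 531

  a_3 = -2·5 + -1·-3 + 2·4 = 1
  a_4 = -2·1 + -1·5 + 2·-3 = -13
  a_5 = -2·-13 + -1·1 + 2·5 = 35
  a_6 = -2·35 + -1·-13 + 2·1 = -55
  a_7 = -2·-55 + -1·35 + 2·-13 = 49
  a_8 = -2·49 + -1·-55 + 2·35 = 27
  a_9 = -2·27 + -1·49 + 2·-55 = -213
  a_10 = -2·-213 + -1·27 + 2·49 = 497
  a_11 = -2·497 + -1·-213 + 2·27 = -727
  a_12 = -2·-727 + -1·497 + 2·-213 = 531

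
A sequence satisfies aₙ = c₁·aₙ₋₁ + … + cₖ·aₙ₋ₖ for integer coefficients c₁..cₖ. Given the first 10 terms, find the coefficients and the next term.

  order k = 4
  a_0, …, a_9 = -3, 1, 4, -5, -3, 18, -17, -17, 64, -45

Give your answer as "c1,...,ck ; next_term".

-1,-1,2,2 ; -87

  a_4 = -1·-5 + -1·4 + 2·1 + 2·-3 = -3
  a_5 = -1·-3 + -1·-5 + 2·4 + 2·1 = 18
  a_6 = -1·18 + -1·-3 + 2·-5 + 2·4 = -17
  a_7 = -1·-17 + -1·18 + 2·-3 + 2·-5 = -17
  a_8 = -1·-17 + -1·-17 + 2·18 + 2·-3 = 64
  a_9 = -1·64 + -1·-17 + 2·-17 + 2·18 = -45
  a_10 = -1·-45 + -1·64 + 2·-17 + 2·-17 = -87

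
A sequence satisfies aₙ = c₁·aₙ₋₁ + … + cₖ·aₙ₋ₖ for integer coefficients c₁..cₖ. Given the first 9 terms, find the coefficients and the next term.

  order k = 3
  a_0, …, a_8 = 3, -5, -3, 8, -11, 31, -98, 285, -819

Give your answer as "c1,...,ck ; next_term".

  a_3 = -3·-3 + -1·-5 + -2·3 = 8
  a_4 = -3·8 + -1·-3 + -2·-5 = -11
  a_5 = -3·-11 + -1·8 + -2·-3 = 31
  a_6 = -3·31 + -1·-11 + -2·8 = -98
  a_7 = -3·-98 + -1·31 + -2·-11 = 285
  a_8 = -3·285 + -1·-98 + -2·31 = -819
  a_9 = -3·-819 + -1·285 + -2·-98 = 2368

-3,-1,-2 ; 2368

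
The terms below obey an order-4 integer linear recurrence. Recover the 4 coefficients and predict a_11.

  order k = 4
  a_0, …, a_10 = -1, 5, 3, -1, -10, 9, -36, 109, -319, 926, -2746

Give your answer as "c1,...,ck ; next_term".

  a_4 = -1·-1 + 4·3 + -4·5 + 3·-1 = -10
  a_5 = -1·-10 + 4·-1 + -4·3 + 3·5 = 9
  a_6 = -1·9 + 4·-10 + -4·-1 + 3·3 = -36
  a_7 = -1·-36 + 4·9 + -4·-10 + 3·-1 = 109
  a_8 = -1·109 + 4·-36 + -4·9 + 3·-10 = -319
  a_9 = -1·-319 + 4·109 + -4·-36 + 3·9 = 926
  a_10 = -1·926 + 4·-319 + -4·109 + 3·-36 = -2746
  a_11 = -1·-2746 + 4·926 + -4·-319 + 3·109 = 8053

-1,4,-4,3 ; 8053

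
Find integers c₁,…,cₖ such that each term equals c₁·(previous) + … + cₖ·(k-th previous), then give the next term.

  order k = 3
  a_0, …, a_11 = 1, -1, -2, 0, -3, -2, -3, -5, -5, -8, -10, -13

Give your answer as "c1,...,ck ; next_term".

0,1,1 ; -18

  a_3 = 0·-2 + 1·-1 + 1·1 = 0
  a_4 = 0·0 + 1·-2 + 1·-1 = -3
  a_5 = 0·-3 + 1·0 + 1·-2 = -2
  a_6 = 0·-2 + 1·-3 + 1·0 = -3
  a_7 = 0·-3 + 1·-2 + 1·-3 = -5
  a_8 = 0·-5 + 1·-3 + 1·-2 = -5
  a_9 = 0·-5 + 1·-5 + 1·-3 = -8
  a_10 = 0·-8 + 1·-5 + 1·-5 = -10
  a_11 = 0·-10 + 1·-8 + 1·-5 = -13
  a_12 = 0·-13 + 1·-10 + 1·-8 = -18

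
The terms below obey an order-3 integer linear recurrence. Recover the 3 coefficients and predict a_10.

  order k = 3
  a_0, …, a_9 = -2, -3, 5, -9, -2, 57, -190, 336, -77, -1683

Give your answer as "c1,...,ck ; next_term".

  a_3 = -3·5 + -4·-3 + 3·-2 = -9
  a_4 = -3·-9 + -4·5 + 3·-3 = -2
  a_5 = -3·-2 + -4·-9 + 3·5 = 57
  a_6 = -3·57 + -4·-2 + 3·-9 = -190
  a_7 = -3·-190 + -4·57 + 3·-2 = 336
  a_8 = -3·336 + -4·-190 + 3·57 = -77
  a_9 = -3·-77 + -4·336 + 3·-190 = -1683
  a_10 = -3·-1683 + -4·-77 + 3·336 = 6365

-3,-4,3 ; 6365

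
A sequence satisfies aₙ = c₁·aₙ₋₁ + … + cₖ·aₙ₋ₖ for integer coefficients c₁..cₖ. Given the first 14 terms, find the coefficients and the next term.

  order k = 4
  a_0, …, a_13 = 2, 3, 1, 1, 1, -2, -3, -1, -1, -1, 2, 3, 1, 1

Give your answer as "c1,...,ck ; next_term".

1,-1,1,-1 ; 1

  a_4 = 1·1 + -1·1 + 1·3 + -1·2 = 1
  a_5 = 1·1 + -1·1 + 1·1 + -1·3 = -2
  a_6 = 1·-2 + -1·1 + 1·1 + -1·1 = -3
  a_7 = 1·-3 + -1·-2 + 1·1 + -1·1 = -1
  a_8 = 1·-1 + -1·-3 + 1·-2 + -1·1 = -1
  a_9 = 1·-1 + -1·-1 + 1·-3 + -1·-2 = -1
  a_10 = 1·-1 + -1·-1 + 1·-1 + -1·-3 = 2
  a_11 = 1·2 + -1·-1 + 1·-1 + -1·-1 = 3
  a_12 = 1·3 + -1·2 + 1·-1 + -1·-1 = 1
  a_13 = 1·1 + -1·3 + 1·2 + -1·-1 = 1
  a_14 = 1·1 + -1·1 + 1·3 + -1·2 = 1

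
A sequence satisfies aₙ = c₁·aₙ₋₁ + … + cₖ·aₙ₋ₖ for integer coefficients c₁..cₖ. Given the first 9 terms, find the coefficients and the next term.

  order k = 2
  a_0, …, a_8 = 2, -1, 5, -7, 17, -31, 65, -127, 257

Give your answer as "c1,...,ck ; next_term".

  a_2 = -1·-1 + 2·2 = 5
  a_3 = -1·5 + 2·-1 = -7
  a_4 = -1·-7 + 2·5 = 17
  a_5 = -1·17 + 2·-7 = -31
  a_6 = -1·-31 + 2·17 = 65
  a_7 = -1·65 + 2·-31 = -127
  a_8 = -1·-127 + 2·65 = 257
  a_9 = -1·257 + 2·-127 = -511

-1,2 ; -511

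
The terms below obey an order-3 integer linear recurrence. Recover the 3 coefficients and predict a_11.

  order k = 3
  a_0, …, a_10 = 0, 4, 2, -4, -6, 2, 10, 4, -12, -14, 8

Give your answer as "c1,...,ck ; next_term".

  a_3 = 0·2 + -1·4 + -1·0 = -4
  a_4 = 0·-4 + -1·2 + -1·4 = -6
  a_5 = 0·-6 + -1·-4 + -1·2 = 2
  a_6 = 0·2 + -1·-6 + -1·-4 = 10
  a_7 = 0·10 + -1·2 + -1·-6 = 4
  a_8 = 0·4 + -1·10 + -1·2 = -12
  a_9 = 0·-12 + -1·4 + -1·10 = -14
  a_10 = 0·-14 + -1·-12 + -1·4 = 8
  a_11 = 0·8 + -1·-14 + -1·-12 = 26

0,-1,-1 ; 26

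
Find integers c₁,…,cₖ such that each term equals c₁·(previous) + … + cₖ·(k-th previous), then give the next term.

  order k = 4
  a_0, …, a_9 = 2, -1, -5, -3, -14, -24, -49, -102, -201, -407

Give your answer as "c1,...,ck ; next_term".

  a_4 = 2·-3 + 1·-5 + -1·-1 + -2·2 = -14
  a_5 = 2·-14 + 1·-3 + -1·-5 + -2·-1 = -24
  a_6 = 2·-24 + 1·-14 + -1·-3 + -2·-5 = -49
  a_7 = 2·-49 + 1·-24 + -1·-14 + -2·-3 = -102
  a_8 = 2·-102 + 1·-49 + -1·-24 + -2·-14 = -201
  a_9 = 2·-201 + 1·-102 + -1·-49 + -2·-24 = -407
  a_10 = 2·-407 + 1·-201 + -1·-102 + -2·-49 = -815

2,1,-1,-2 ; -815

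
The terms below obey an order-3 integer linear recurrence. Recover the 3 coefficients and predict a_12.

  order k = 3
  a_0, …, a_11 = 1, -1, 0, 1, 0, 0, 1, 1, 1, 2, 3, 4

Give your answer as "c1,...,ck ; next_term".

1,0,1 ; 6

  a_3 = 1·0 + 0·-1 + 1·1 = 1
  a_4 = 1·1 + 0·0 + 1·-1 = 0
  a_5 = 1·0 + 0·1 + 1·0 = 0
  a_6 = 1·0 + 0·0 + 1·1 = 1
  a_7 = 1·1 + 0·0 + 1·0 = 1
  a_8 = 1·1 + 0·1 + 1·0 = 1
  a_9 = 1·1 + 0·1 + 1·1 = 2
  a_10 = 1·2 + 0·1 + 1·1 = 3
  a_11 = 1·3 + 0·2 + 1·1 = 4
  a_12 = 1·4 + 0·3 + 1·2 = 6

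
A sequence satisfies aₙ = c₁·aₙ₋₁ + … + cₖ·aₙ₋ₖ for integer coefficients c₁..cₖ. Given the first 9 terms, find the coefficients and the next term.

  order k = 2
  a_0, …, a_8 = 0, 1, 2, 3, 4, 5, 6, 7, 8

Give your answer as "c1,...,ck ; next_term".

2,-1 ; 9

  a_2 = 2·1 + -1·0 = 2
  a_3 = 2·2 + -1·1 = 3
  a_4 = 2·3 + -1·2 = 4
  a_5 = 2·4 + -1·3 = 5
  a_6 = 2·5 + -1·4 = 6
  a_7 = 2·6 + -1·5 = 7
  a_8 = 2·7 + -1·6 = 8
  a_9 = 2·8 + -1·7 = 9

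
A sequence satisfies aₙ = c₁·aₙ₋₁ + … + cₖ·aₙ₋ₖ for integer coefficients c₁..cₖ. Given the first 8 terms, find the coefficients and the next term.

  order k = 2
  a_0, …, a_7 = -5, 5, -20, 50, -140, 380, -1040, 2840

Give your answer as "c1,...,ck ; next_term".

-2,2 ; -7760

  a_2 = -2·5 + 2·-5 = -20
  a_3 = -2·-20 + 2·5 = 50
  a_4 = -2·50 + 2·-20 = -140
  a_5 = -2·-140 + 2·50 = 380
  a_6 = -2·380 + 2·-140 = -1040
  a_7 = -2·-1040 + 2·380 = 2840
  a_8 = -2·2840 + 2·-1040 = -7760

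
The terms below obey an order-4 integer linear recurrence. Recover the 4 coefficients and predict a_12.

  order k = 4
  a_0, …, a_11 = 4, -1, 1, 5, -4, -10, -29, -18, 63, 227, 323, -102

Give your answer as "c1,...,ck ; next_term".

1,-1,-4,-3 ; -1522

  a_4 = 1·5 + -1·1 + -4·-1 + -3·4 = -4
  a_5 = 1·-4 + -1·5 + -4·1 + -3·-1 = -10
  a_6 = 1·-10 + -1·-4 + -4·5 + -3·1 = -29
  a_7 = 1·-29 + -1·-10 + -4·-4 + -3·5 = -18
  a_8 = 1·-18 + -1·-29 + -4·-10 + -3·-4 = 63
  a_9 = 1·63 + -1·-18 + -4·-29 + -3·-10 = 227
  a_10 = 1·227 + -1·63 + -4·-18 + -3·-29 = 323
  a_11 = 1·323 + -1·227 + -4·63 + -3·-18 = -102
  a_12 = 1·-102 + -1·323 + -4·227 + -3·63 = -1522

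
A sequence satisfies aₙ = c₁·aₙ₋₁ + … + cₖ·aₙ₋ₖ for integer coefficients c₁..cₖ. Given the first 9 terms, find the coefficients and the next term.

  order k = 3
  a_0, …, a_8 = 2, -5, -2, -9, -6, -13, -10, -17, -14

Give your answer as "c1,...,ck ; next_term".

  a_3 = 1·-2 + 1·-5 + -1·2 = -9
  a_4 = 1·-9 + 1·-2 + -1·-5 = -6
  a_5 = 1·-6 + 1·-9 + -1·-2 = -13
  a_6 = 1·-13 + 1·-6 + -1·-9 = -10
  a_7 = 1·-10 + 1·-13 + -1·-6 = -17
  a_8 = 1·-17 + 1·-10 + -1·-13 = -14
  a_9 = 1·-14 + 1·-17 + -1·-10 = -21

1,1,-1 ; -21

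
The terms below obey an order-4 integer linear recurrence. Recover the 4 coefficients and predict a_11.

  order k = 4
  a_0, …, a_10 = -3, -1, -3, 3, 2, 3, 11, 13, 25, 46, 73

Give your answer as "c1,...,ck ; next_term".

  a_4 = 1·3 + 1·-3 + 1·-1 + -1·-3 = 2
  a_5 = 1·2 + 1·3 + 1·-3 + -1·-1 = 3
  a_6 = 1·3 + 1·2 + 1·3 + -1·-3 = 11
  a_7 = 1·11 + 1·3 + 1·2 + -1·3 = 13
  a_8 = 1·13 + 1·11 + 1·3 + -1·2 = 25
  a_9 = 1·25 + 1·13 + 1·11 + -1·3 = 46
  a_10 = 1·46 + 1·25 + 1·13 + -1·11 = 73
  a_11 = 1·73 + 1·46 + 1·25 + -1·13 = 131

1,1,1,-1 ; 131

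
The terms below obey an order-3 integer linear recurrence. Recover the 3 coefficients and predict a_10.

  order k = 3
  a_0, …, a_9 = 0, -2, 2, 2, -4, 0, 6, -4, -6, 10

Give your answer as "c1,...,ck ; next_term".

0,-1,1 ; 2

  a_3 = 0·2 + -1·-2 + 1·0 = 2
  a_4 = 0·2 + -1·2 + 1·-2 = -4
  a_5 = 0·-4 + -1·2 + 1·2 = 0
  a_6 = 0·0 + -1·-4 + 1·2 = 6
  a_7 = 0·6 + -1·0 + 1·-4 = -4
  a_8 = 0·-4 + -1·6 + 1·0 = -6
  a_9 = 0·-6 + -1·-4 + 1·6 = 10
  a_10 = 0·10 + -1·-6 + 1·-4 = 2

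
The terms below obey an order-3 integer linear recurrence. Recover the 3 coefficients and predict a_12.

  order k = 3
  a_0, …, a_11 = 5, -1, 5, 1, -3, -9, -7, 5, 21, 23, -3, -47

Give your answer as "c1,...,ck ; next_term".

  a_3 = 1·5 + -1·-1 + -1·5 = 1
  a_4 = 1·1 + -1·5 + -1·-1 = -3
  a_5 = 1·-3 + -1·1 + -1·5 = -9
  a_6 = 1·-9 + -1·-3 + -1·1 = -7
  a_7 = 1·-7 + -1·-9 + -1·-3 = 5
  a_8 = 1·5 + -1·-7 + -1·-9 = 21
  a_9 = 1·21 + -1·5 + -1·-7 = 23
  a_10 = 1·23 + -1·21 + -1·5 = -3
  a_11 = 1·-3 + -1·23 + -1·21 = -47
  a_12 = 1·-47 + -1·-3 + -1·23 = -67

1,-1,-1 ; -67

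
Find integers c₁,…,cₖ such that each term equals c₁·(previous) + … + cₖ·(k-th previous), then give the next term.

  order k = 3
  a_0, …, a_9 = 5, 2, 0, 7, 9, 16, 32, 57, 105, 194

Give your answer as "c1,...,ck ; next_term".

1,1,1 ; 356

  a_3 = 1·0 + 1·2 + 1·5 = 7
  a_4 = 1·7 + 1·0 + 1·2 = 9
  a_5 = 1·9 + 1·7 + 1·0 = 16
  a_6 = 1·16 + 1·9 + 1·7 = 32
  a_7 = 1·32 + 1·16 + 1·9 = 57
  a_8 = 1·57 + 1·32 + 1·16 = 105
  a_9 = 1·105 + 1·57 + 1·32 = 194
  a_10 = 1·194 + 1·105 + 1·57 = 356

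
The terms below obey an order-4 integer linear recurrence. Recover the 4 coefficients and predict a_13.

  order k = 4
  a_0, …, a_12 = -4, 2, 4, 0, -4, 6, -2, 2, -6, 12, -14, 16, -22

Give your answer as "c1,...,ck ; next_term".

  a_4 = -1·0 + 0·4 + 0·2 + 1·-4 = -4
  a_5 = -1·-4 + 0·0 + 0·4 + 1·2 = 6
  a_6 = -1·6 + 0·-4 + 0·0 + 1·4 = -2
  a_7 = -1·-2 + 0·6 + 0·-4 + 1·0 = 2
  a_8 = -1·2 + 0·-2 + 0·6 + 1·-4 = -6
  a_9 = -1·-6 + 0·2 + 0·-2 + 1·6 = 12
  a_10 = -1·12 + 0·-6 + 0·2 + 1·-2 = -14
  a_11 = -1·-14 + 0·12 + 0·-6 + 1·2 = 16
  a_12 = -1·16 + 0·-14 + 0·12 + 1·-6 = -22
  a_13 = -1·-22 + 0·16 + 0·-14 + 1·12 = 34

-1,0,0,1 ; 34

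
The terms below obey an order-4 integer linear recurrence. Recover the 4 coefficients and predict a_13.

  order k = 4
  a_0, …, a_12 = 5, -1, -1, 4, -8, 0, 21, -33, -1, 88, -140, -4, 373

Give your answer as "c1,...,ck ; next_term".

  a_4 = -1·4 + -2·-1 + 1·-1 + -1·5 = -8
  a_5 = -1·-8 + -2·4 + 1·-1 + -1·-1 = 0
  a_6 = -1·0 + -2·-8 + 1·4 + -1·-1 = 21
  a_7 = -1·21 + -2·0 + 1·-8 + -1·4 = -33
  a_8 = -1·-33 + -2·21 + 1·0 + -1·-8 = -1
  a_9 = -1·-1 + -2·-33 + 1·21 + -1·0 = 88
  a_10 = -1·88 + -2·-1 + 1·-33 + -1·21 = -140
  a_11 = -1·-140 + -2·88 + 1·-1 + -1·-33 = -4
  a_12 = -1·-4 + -2·-140 + 1·88 + -1·-1 = 373
  a_13 = -1·373 + -2·-4 + 1·-140 + -1·88 = -593

-1,-2,1,-1 ; -593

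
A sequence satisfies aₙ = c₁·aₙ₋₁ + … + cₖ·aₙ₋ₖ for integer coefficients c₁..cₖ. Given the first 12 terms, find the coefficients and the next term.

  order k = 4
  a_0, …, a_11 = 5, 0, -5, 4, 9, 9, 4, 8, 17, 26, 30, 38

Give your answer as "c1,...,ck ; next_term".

1,0,0,1 ; 55

  a_4 = 1·4 + 0·-5 + 0·0 + 1·5 = 9
  a_5 = 1·9 + 0·4 + 0·-5 + 1·0 = 9
  a_6 = 1·9 + 0·9 + 0·4 + 1·-5 = 4
  a_7 = 1·4 + 0·9 + 0·9 + 1·4 = 8
  a_8 = 1·8 + 0·4 + 0·9 + 1·9 = 17
  a_9 = 1·17 + 0·8 + 0·4 + 1·9 = 26
  a_10 = 1·26 + 0·17 + 0·8 + 1·4 = 30
  a_11 = 1·30 + 0·26 + 0·17 + 1·8 = 38
  a_12 = 1·38 + 0·30 + 0·26 + 1·17 = 55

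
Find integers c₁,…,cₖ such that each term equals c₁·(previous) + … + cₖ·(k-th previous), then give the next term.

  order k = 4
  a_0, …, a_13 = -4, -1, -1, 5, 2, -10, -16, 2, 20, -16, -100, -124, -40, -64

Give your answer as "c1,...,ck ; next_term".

2,-2,2,2 ; -496

  a_4 = 2·5 + -2·-1 + 2·-1 + 2·-4 = 2
  a_5 = 2·2 + -2·5 + 2·-1 + 2·-1 = -10
  a_6 = 2·-10 + -2·2 + 2·5 + 2·-1 = -16
  a_7 = 2·-16 + -2·-10 + 2·2 + 2·5 = 2
  a_8 = 2·2 + -2·-16 + 2·-10 + 2·2 = 20
  a_9 = 2·20 + -2·2 + 2·-16 + 2·-10 = -16
  a_10 = 2·-16 + -2·20 + 2·2 + 2·-16 = -100
  a_11 = 2·-100 + -2·-16 + 2·20 + 2·2 = -124
  a_12 = 2·-124 + -2·-100 + 2·-16 + 2·20 = -40
  a_13 = 2·-40 + -2·-124 + 2·-100 + 2·-16 = -64
  a_14 = 2·-64 + -2·-40 + 2·-124 + 2·-100 = -496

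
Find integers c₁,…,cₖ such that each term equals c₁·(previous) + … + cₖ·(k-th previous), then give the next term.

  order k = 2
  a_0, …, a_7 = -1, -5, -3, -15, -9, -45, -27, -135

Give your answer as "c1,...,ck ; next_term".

0,3 ; -81

  a_2 = 0·-5 + 3·-1 = -3
  a_3 = 0·-3 + 3·-5 = -15
  a_4 = 0·-15 + 3·-3 = -9
  a_5 = 0·-9 + 3·-15 = -45
  a_6 = 0·-45 + 3·-9 = -27
  a_7 = 0·-27 + 3·-45 = -135
  a_8 = 0·-135 + 3·-27 = -81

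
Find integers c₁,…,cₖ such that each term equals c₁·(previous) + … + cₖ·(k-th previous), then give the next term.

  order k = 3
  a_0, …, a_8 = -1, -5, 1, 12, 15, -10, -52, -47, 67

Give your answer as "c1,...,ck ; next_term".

  a_3 = 1·1 + -2·-5 + -1·-1 = 12
  a_4 = 1·12 + -2·1 + -1·-5 = 15
  a_5 = 1·15 + -2·12 + -1·1 = -10
  a_6 = 1·-10 + -2·15 + -1·12 = -52
  a_7 = 1·-52 + -2·-10 + -1·15 = -47
  a_8 = 1·-47 + -2·-52 + -1·-10 = 67
  a_9 = 1·67 + -2·-47 + -1·-52 = 213

1,-2,-1 ; 213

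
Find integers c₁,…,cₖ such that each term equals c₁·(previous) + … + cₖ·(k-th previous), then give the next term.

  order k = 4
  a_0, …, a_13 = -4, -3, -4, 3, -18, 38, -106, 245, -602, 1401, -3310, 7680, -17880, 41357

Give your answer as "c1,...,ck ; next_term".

  a_4 = -2·3 + 3·-4 + 4·-3 + -3·-4 = -18
  a_5 = -2·-18 + 3·3 + 4·-4 + -3·-3 = 38
  a_6 = -2·38 + 3·-18 + 4·3 + -3·-4 = -106
  a_7 = -2·-106 + 3·38 + 4·-18 + -3·3 = 245
  a_8 = -2·245 + 3·-106 + 4·38 + -3·-18 = -602
  a_9 = -2·-602 + 3·245 + 4·-106 + -3·38 = 1401
  a_10 = -2·1401 + 3·-602 + 4·245 + -3·-106 = -3310
  a_11 = -2·-3310 + 3·1401 + 4·-602 + -3·245 = 7680
  a_12 = -2·7680 + 3·-3310 + 4·1401 + -3·-602 = -17880
  a_13 = -2·-17880 + 3·7680 + 4·-3310 + -3·1401 = 41357
  a_14 = -2·41357 + 3·-17880 + 4·7680 + -3·-3310 = -95704

-2,3,4,-3 ; -95704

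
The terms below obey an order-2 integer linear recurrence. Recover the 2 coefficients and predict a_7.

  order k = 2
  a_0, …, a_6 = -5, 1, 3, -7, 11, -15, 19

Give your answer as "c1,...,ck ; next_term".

  a_2 = -2·1 + -1·-5 = 3
  a_3 = -2·3 + -1·1 = -7
  a_4 = -2·-7 + -1·3 = 11
  a_5 = -2·11 + -1·-7 = -15
  a_6 = -2·-15 + -1·11 = 19
  a_7 = -2·19 + -1·-15 = -23

-2,-1 ; -23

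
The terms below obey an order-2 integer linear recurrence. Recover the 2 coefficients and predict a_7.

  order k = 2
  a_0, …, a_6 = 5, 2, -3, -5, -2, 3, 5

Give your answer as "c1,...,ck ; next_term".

  a_2 = 1·2 + -1·5 = -3
  a_3 = 1·-3 + -1·2 = -5
  a_4 = 1·-5 + -1·-3 = -2
  a_5 = 1·-2 + -1·-5 = 3
  a_6 = 1·3 + -1·-2 = 5
  a_7 = 1·5 + -1·3 = 2

1,-1 ; 2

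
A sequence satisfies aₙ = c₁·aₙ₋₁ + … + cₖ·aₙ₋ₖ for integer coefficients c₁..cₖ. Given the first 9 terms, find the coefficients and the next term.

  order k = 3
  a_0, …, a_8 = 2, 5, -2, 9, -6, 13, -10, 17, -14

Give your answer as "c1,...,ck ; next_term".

-1,1,1 ; 21

  a_3 = -1·-2 + 1·5 + 1·2 = 9
  a_4 = -1·9 + 1·-2 + 1·5 = -6
  a_5 = -1·-6 + 1·9 + 1·-2 = 13
  a_6 = -1·13 + 1·-6 + 1·9 = -10
  a_7 = -1·-10 + 1·13 + 1·-6 = 17
  a_8 = -1·17 + 1·-10 + 1·13 = -14
  a_9 = -1·-14 + 1·17 + 1·-10 = 21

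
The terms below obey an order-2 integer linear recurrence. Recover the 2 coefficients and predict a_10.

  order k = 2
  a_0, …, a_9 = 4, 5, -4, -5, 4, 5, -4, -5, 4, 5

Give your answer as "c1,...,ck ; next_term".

  a_2 = 0·5 + -1·4 = -4
  a_3 = 0·-4 + -1·5 = -5
  a_4 = 0·-5 + -1·-4 = 4
  a_5 = 0·4 + -1·-5 = 5
  a_6 = 0·5 + -1·4 = -4
  a_7 = 0·-4 + -1·5 = -5
  a_8 = 0·-5 + -1·-4 = 4
  a_9 = 0·4 + -1·-5 = 5
  a_10 = 0·5 + -1·4 = -4

0,-1 ; -4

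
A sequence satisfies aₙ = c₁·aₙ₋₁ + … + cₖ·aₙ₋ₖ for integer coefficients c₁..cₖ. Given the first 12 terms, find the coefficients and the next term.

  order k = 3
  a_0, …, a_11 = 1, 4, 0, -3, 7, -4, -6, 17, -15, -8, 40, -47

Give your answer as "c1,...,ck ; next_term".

  a_3 = -1·0 + -1·4 + 1·1 = -3
  a_4 = -1·-3 + -1·0 + 1·4 = 7
  a_5 = -1·7 + -1·-3 + 1·0 = -4
  a_6 = -1·-4 + -1·7 + 1·-3 = -6
  a_7 = -1·-6 + -1·-4 + 1·7 = 17
  a_8 = -1·17 + -1·-6 + 1·-4 = -15
  a_9 = -1·-15 + -1·17 + 1·-6 = -8
  a_10 = -1·-8 + -1·-15 + 1·17 = 40
  a_11 = -1·40 + -1·-8 + 1·-15 = -47
  a_12 = -1·-47 + -1·40 + 1·-8 = -1

-1,-1,1 ; -1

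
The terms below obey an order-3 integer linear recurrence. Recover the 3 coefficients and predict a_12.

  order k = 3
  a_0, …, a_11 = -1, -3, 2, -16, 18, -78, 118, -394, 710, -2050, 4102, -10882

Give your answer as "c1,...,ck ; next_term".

  a_3 = -1·2 + 4·-3 + 2·-1 = -16
  a_4 = -1·-16 + 4·2 + 2·-3 = 18
  a_5 = -1·18 + 4·-16 + 2·2 = -78
  a_6 = -1·-78 + 4·18 + 2·-16 = 118
  a_7 = -1·118 + 4·-78 + 2·18 = -394
  a_8 = -1·-394 + 4·118 + 2·-78 = 710
  a_9 = -1·710 + 4·-394 + 2·118 = -2050
  a_10 = -1·-2050 + 4·710 + 2·-394 = 4102
  a_11 = -1·4102 + 4·-2050 + 2·710 = -10882
  a_12 = -1·-10882 + 4·4102 + 2·-2050 = 23190

-1,4,2 ; 23190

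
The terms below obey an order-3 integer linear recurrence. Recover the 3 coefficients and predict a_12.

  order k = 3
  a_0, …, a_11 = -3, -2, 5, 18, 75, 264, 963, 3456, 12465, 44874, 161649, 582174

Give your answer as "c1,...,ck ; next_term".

  a_3 = 3·5 + 3·-2 + -3·-3 = 18
  a_4 = 3·18 + 3·5 + -3·-2 = 75
  a_5 = 3·75 + 3·18 + -3·5 = 264
  a_6 = 3·264 + 3·75 + -3·18 = 963
  a_7 = 3·963 + 3·264 + -3·75 = 3456
  a_8 = 3·3456 + 3·963 + -3·264 = 12465
  a_9 = 3·12465 + 3·3456 + -3·963 = 44874
  a_10 = 3·44874 + 3·12465 + -3·3456 = 161649
  a_11 = 3·161649 + 3·44874 + -3·12465 = 582174
  a_12 = 3·582174 + 3·161649 + -3·44874 = 2096847

3,3,-3 ; 2096847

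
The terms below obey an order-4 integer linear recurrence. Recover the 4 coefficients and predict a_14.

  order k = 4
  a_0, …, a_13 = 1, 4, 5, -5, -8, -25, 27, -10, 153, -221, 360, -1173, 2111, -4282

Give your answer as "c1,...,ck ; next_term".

-1,1,-4,-2 ; 10365

  a_4 = -1·-5 + 1·5 + -4·4 + -2·1 = -8
  a_5 = -1·-8 + 1·-5 + -4·5 + -2·4 = -25
  a_6 = -1·-25 + 1·-8 + -4·-5 + -2·5 = 27
  a_7 = -1·27 + 1·-25 + -4·-8 + -2·-5 = -10
  a_8 = -1·-10 + 1·27 + -4·-25 + -2·-8 = 153
  a_9 = -1·153 + 1·-10 + -4·27 + -2·-25 = -221
  a_10 = -1·-221 + 1·153 + -4·-10 + -2·27 = 360
  a_11 = -1·360 + 1·-221 + -4·153 + -2·-10 = -1173
  a_12 = -1·-1173 + 1·360 + -4·-221 + -2·153 = 2111
  a_13 = -1·2111 + 1·-1173 + -4·360 + -2·-221 = -4282
  a_14 = -1·-4282 + 1·2111 + -4·-1173 + -2·360 = 10365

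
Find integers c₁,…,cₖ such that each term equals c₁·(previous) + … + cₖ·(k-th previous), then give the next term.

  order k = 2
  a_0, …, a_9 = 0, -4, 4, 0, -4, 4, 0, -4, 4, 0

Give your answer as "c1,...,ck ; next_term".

  a_2 = -1·-4 + -1·0 = 4
  a_3 = -1·4 + -1·-4 = 0
  a_4 = -1·0 + -1·4 = -4
  a_5 = -1·-4 + -1·0 = 4
  a_6 = -1·4 + -1·-4 = 0
  a_7 = -1·0 + -1·4 = -4
  a_8 = -1·-4 + -1·0 = 4
  a_9 = -1·4 + -1·-4 = 0
  a_10 = -1·0 + -1·4 = -4

-1,-1 ; -4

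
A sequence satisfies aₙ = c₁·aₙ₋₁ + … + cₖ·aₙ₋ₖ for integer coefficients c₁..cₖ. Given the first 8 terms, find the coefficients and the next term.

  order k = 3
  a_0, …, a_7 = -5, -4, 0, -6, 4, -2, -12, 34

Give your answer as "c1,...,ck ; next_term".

  a_3 = -2·0 + -1·-4 + 2·-5 = -6
  a_4 = -2·-6 + -1·0 + 2·-4 = 4
  a_5 = -2·4 + -1·-6 + 2·0 = -2
  a_6 = -2·-2 + -1·4 + 2·-6 = -12
  a_7 = -2·-12 + -1·-2 + 2·4 = 34
  a_8 = -2·34 + -1·-12 + 2·-2 = -60

-2,-1,2 ; -60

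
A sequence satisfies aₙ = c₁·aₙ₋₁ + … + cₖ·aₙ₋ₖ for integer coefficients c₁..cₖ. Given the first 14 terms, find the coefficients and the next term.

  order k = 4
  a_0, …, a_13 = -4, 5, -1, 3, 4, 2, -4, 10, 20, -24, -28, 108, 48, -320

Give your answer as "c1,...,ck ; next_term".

  a_4 = 0·3 + -2·-1 + 2·5 + 2·-4 = 4
  a_5 = 0·4 + -2·3 + 2·-1 + 2·5 = 2
  a_6 = 0·2 + -2·4 + 2·3 + 2·-1 = -4
  a_7 = 0·-4 + -2·2 + 2·4 + 2·3 = 10
  a_8 = 0·10 + -2·-4 + 2·2 + 2·4 = 20
  a_9 = 0·20 + -2·10 + 2·-4 + 2·2 = -24
  a_10 = 0·-24 + -2·20 + 2·10 + 2·-4 = -28
  a_11 = 0·-28 + -2·-24 + 2·20 + 2·10 = 108
  a_12 = 0·108 + -2·-28 + 2·-24 + 2·20 = 48
  a_13 = 0·48 + -2·108 + 2·-28 + 2·-24 = -320
  a_14 = 0·-320 + -2·48 + 2·108 + 2·-28 = 64

0,-2,2,2 ; 64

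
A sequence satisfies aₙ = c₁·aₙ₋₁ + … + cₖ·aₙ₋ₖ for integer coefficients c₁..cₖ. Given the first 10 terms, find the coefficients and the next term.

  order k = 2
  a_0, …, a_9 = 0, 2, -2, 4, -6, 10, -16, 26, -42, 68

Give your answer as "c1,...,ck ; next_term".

-1,1 ; -110

  a_2 = -1·2 + 1·0 = -2
  a_3 = -1·-2 + 1·2 = 4
  a_4 = -1·4 + 1·-2 = -6
  a_5 = -1·-6 + 1·4 = 10
  a_6 = -1·10 + 1·-6 = -16
  a_7 = -1·-16 + 1·10 = 26
  a_8 = -1·26 + 1·-16 = -42
  a_9 = -1·-42 + 1·26 = 68
  a_10 = -1·68 + 1·-42 = -110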